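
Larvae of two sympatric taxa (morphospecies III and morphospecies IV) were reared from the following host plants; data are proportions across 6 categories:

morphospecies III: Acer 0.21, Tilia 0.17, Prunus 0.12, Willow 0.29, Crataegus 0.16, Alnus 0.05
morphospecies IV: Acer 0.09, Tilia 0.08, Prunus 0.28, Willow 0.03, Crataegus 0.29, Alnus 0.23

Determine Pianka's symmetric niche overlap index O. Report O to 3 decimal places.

0.618

Σ p₁ᵢp₂ᵢ = 0.0189 + 0.0136 + 0.0336 + 0.0087 + 0.0464 + 0.0115 = 0.1327
Σp_1ᵢ² = 0.21² + 0.17² + 0.12² + 0.29² + 0.16² + 0.05² = 0.0441 + 0.0289 + 0.0144 + 0.0841 + 0.0256 + 0.0025 = 0.1996
Σp_2ᵢ² = 0.09² + 0.08² + 0.28² + 0.03² + 0.29² + 0.23² = 0.0081 + 0.0064 + 0.0784 + 0.0009 + 0.0841 + 0.0529 = 0.2308
O = 0.1327 / √(0.1996 × 0.2308) = 0.1327 / 0.214634 = 0.61826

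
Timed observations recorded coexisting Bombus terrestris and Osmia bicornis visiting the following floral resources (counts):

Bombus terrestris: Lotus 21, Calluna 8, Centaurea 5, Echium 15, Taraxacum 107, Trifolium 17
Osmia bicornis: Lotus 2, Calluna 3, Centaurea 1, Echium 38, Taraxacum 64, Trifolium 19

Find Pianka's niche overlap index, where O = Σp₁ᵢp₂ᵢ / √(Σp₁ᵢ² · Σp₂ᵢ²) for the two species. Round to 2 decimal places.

Proportions for Bombus terrestris (n=173): 21/173=0.1214, 8/173=0.0462, 5/173=0.0289, 15/173=0.0867, 107/173=0.6185, 17/173=0.0983
Proportions for Osmia bicornis (n=127): 2/127=0.0157, 3/127=0.0236, 1/127=0.0079, 38/127=0.2992, 64/127=0.5039, 19/127=0.1496
Σ p₁ᵢp₂ᵢ = 0.001906 + 0.001090 + 0.000228 + 0.025941 + 0.311662 + 0.014706 = 0.355533
Σp_1ᵢ² = 0.1214² + 0.0462² + 0.0289² + 0.0867² + 0.6185² + 0.0983² = 0.014738 + 0.002134 + 0.000835 + 0.007517 + 0.382542 + 0.009663 = 0.417429
Σp_2ᵢ² = 0.0157² + 0.0236² + 0.0079² + 0.2992² + 0.5039² + 0.1496² = 0.000246 + 0.000557 + 0.000062 + 0.089521 + 0.253915 + 0.022380 = 0.366681
O = 0.355533 / √(0.417429 × 0.366681) = 0.355533 / 0.3912330 = 0.9088

0.91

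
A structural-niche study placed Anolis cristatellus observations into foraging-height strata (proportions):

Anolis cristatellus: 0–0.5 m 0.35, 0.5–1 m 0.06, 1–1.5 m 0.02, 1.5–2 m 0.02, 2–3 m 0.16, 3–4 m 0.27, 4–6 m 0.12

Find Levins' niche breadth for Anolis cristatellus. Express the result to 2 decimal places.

4.17

Σpᵢ² = 0.35² + 0.06² + 0.02² + 0.02² + 0.16² + 0.27² + 0.12² = 0.1225 + 0.0036 + 0.0004 + 0.0004 + 0.0256 + 0.0729 + 0.0144 = 0.2398
B = 1 / 0.2398 = 4.1701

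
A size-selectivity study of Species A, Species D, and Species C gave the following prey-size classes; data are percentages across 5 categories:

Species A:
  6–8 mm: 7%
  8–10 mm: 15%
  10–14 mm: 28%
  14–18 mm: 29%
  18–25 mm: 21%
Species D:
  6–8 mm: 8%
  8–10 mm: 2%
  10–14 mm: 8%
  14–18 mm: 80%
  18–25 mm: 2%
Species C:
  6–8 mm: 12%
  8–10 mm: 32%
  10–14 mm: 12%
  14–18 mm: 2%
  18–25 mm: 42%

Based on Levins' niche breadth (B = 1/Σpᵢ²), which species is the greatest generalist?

Species A

Convert percentages to proportions (divide by 100).
Σp_Aᵢ² = 0.07² + 0.15² + 0.28² + 0.29² + 0.21² = 0.0049 + 0.0225 + 0.0784 + 0.0841 + 0.0441 = 0.2340
B_A = 1 / 0.2340 = 4.2735
Σp_Dᵢ² = 0.08² + 0.02² + 0.08² + 0.80² + 0.02² = 0.0064 + 0.0004 + 0.0064 + 0.6400 + 0.0004 = 0.6536
B_D = 1 / 0.6536 = 1.5300
Σp_Cᵢ² = 0.12² + 0.32² + 0.12² + 0.02² + 0.42² = 0.0144 + 0.1024 + 0.0144 + 0.0004 + 0.1764 = 0.3080
B_C = 1 / 0.3080 = 3.2468
Highest B → broadest niche (most generalist): Species A (B = 4.27).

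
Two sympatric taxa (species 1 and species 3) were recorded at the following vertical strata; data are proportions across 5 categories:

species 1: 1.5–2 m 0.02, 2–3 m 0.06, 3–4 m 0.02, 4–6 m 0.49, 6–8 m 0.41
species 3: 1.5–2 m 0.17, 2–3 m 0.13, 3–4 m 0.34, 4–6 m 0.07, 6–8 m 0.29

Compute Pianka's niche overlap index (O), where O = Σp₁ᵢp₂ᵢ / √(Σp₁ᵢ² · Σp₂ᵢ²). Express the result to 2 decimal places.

0.53

Σ p₁ᵢp₂ᵢ = 0.0034 + 0.0078 + 0.0068 + 0.0343 + 0.1189 = 0.1712
Σp_1ᵢ² = 0.02² + 0.06² + 0.02² + 0.49² + 0.41² = 0.0004 + 0.0036 + 0.0004 + 0.2401 + 0.1681 = 0.4126
Σp_2ᵢ² = 0.17² + 0.13² + 0.34² + 0.07² + 0.29² = 0.0289 + 0.0169 + 0.1156 + 0.0049 + 0.0841 = 0.2504
O = 0.1712 / √(0.4126 × 0.2504) = 0.1712 / 0.32143 = 0.5326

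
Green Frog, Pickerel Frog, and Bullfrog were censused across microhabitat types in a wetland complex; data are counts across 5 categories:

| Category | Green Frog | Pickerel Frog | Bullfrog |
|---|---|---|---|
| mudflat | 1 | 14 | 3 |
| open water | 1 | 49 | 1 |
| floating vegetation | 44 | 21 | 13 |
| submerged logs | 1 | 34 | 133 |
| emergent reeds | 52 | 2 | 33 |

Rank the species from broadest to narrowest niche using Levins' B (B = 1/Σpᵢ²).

Pickerel Frog > Green Frog > Bullfrog

Proportions for Green Frog (n=99): 1/99=0.0101, 1/99=0.0101, 44/99=0.4444, 1/99=0.0101, 52/99=0.5253
Proportions for Pickerel Frog (n=120): 14/120=0.1167, 49/120=0.4083, 21/120=0.1750, 34/120=0.2833, 2/120=0.0167
Proportions for Bullfrog (n=183): 3/183=0.0164, 1/183=0.0055, 13/183=0.0710, 133/183=0.7268, 33/183=0.1803
Σp_Greeᵢ² = 0.0101² + 0.0101² + 0.4444² + 0.0101² + 0.5253² = 0.000102 + 0.000102 + 0.197491 + 0.000102 + 0.275940 = 0.473737
B_Gree = 1 / 0.473737 = 2.1109
Σp_Pickᵢ² = 0.1167² + 0.4083² + 0.1750² + 0.2833² + 0.0167² = 0.013619 + 0.166709 + 0.030625 + 0.080259 + 0.000279 = 0.291491
B_Pick = 1 / 0.291491 = 3.4306
Σp_Bullᵢ² = 0.0164² + 0.0055² + 0.0710² + 0.7268² + 0.1803² = 0.000269 + 0.000030 + 0.005041 + 0.528238 + 0.032508 = 0.566086
B_Bull = 1 / 0.566086 = 1.7665
Ranking by B (broadest → narrowest): Pickerel Frog (3.43) > Green Frog (2.11) > Bullfrog (1.77)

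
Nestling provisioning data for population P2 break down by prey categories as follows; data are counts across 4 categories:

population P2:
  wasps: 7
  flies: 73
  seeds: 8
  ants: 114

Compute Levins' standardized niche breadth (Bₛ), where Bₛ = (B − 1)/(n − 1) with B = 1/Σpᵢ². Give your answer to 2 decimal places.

0.40

Proportions for population P2 (n=202): 7/202=0.0347, 73/202=0.3614, 8/202=0.0396, 114/202=0.5644
Σpᵢ² = 0.0347² + 0.3614² + 0.0396² + 0.5644² = 0.001204 + 0.130610 + 0.001568 + 0.318547 = 0.451929
B = 1 / 0.451929 = 2.2127
Bₛ = (B − 1)/(n − 1) = (2.2127 − 1)/(4 − 1) = 1.2127/3 = 0.4042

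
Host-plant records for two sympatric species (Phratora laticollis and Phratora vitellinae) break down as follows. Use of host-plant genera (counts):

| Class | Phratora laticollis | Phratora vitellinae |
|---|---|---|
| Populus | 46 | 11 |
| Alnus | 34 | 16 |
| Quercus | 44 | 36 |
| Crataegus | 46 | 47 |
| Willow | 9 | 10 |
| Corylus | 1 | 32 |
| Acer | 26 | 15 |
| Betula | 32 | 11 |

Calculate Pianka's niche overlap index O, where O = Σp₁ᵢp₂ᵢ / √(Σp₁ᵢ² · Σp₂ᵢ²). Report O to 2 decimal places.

Proportions for Phratora laticollis (n=238): 46/238=0.1933, 34/238=0.1429, 44/238=0.1849, 46/238=0.1933, 9/238=0.0378, 1/238=0.0042, 26/238=0.1092, 32/238=0.1345
Proportions for Phratora vitellinae (n=178): 11/178=0.0618, 16/178=0.0899, 36/178=0.2022, 47/178=0.2640, 10/178=0.0562, 32/178=0.1798, 15/178=0.0843, 11/178=0.0618
Σ p₁ᵢp₂ᵢ = 0.011946 + 0.012847 + 0.037387 + 0.051031 + 0.002124 + 0.000755 + 0.009206 + 0.008312 = 0.133608
Σp_1ᵢ² = 0.1933² + 0.1429² + 0.1849² + 0.1933² + 0.0378² + 0.0042² + 0.1092² + 0.1345² = 0.037365 + 0.020420 + 0.034188 + 0.037365 + 0.001429 + 0.000018 + 0.011925 + 0.018090 = 0.160800
Σp_2ᵢ² = 0.0618² + 0.0899² + 0.2022² + 0.2640² + 0.0562² + 0.1798² + 0.0843² + 0.0618² = 0.003819 + 0.008082 + 0.040885 + 0.069696 + 0.003158 + 0.032328 + 0.007106 + 0.003819 = 0.168893
O = 0.133608 / √(0.160800 × 0.168893) = 0.133608 / 0.1647968 = 0.8107

0.81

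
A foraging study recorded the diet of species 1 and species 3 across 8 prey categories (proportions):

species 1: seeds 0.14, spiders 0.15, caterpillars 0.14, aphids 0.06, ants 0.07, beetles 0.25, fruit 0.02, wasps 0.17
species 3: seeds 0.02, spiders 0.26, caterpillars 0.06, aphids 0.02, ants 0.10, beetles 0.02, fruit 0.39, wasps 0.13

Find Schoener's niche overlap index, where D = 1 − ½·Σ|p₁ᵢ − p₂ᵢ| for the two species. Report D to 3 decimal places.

Σ|p₁ᵢ − p₂ᵢ| = 0.12 + 0.11 + 0.08 + 0.04 + 0.03 + 0.23 + 0.37 + 0.04 = 1.02
D = 1 − ½ × 1.02 = 1 − 0.510 = 0.49000

0.490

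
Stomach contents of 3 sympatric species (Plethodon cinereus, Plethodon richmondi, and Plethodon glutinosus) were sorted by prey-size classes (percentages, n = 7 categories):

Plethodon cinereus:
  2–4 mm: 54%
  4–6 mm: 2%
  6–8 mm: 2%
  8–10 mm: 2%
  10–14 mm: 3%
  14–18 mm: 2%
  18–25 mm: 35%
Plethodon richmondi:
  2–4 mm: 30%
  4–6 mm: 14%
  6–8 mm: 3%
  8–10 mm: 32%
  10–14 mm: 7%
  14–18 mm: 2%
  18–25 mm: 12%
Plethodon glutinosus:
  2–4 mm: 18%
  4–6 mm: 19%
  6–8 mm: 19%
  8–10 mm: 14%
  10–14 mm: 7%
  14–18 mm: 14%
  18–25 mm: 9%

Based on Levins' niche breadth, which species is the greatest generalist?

Convert percentages to proportions (divide by 100).
Σp_cineᵢ² = 0.54² + 0.02² + 0.02² + 0.02² + 0.03² + 0.02² + 0.35² = 0.2916 + 0.0004 + 0.0004 + 0.0004 + 0.0009 + 0.0004 + 0.1225 = 0.4166
B_cine = 1 / 0.4166 = 2.4004
Σp_richᵢ² = 0.30² + 0.14² + 0.03² + 0.32² + 0.07² + 0.02² + 0.12² = 0.0900 + 0.0196 + 0.0009 + 0.1024 + 0.0049 + 0.0004 + 0.0144 = 0.2326
B_rich = 1 / 0.2326 = 4.2992
Σp_glutᵢ² = 0.18² + 0.19² + 0.19² + 0.14² + 0.07² + 0.14² + 0.09² = 0.0324 + 0.0361 + 0.0361 + 0.0196 + 0.0049 + 0.0196 + 0.0081 = 0.1568
B_glut = 1 / 0.1568 = 6.3776
Highest B → broadest niche (most generalist): Plethodon glutinosus (B = 6.38).

Plethodon glutinosus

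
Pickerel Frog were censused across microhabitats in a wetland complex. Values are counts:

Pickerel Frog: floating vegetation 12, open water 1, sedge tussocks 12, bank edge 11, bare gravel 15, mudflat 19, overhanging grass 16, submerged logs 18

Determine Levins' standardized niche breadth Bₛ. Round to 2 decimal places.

0.84

Proportions for Pickerel Frog (n=104): 12/104=0.1154, 1/104=0.0096, 12/104=0.1154, 11/104=0.1058, 15/104=0.1442, 19/104=0.1827, 16/104=0.1538, 18/104=0.1731
Σpᵢ² = 0.1154² + 0.0096² + 0.1154² + 0.1058² + 0.1442² + 0.1827² + 0.1538² + 0.1731² = 0.013317 + 0.000092 + 0.013317 + 0.011194 + 0.020794 + 0.033379 + 0.023654 + 0.029964 = 0.145711
B = 1 / 0.145711 = 6.8629
Bₛ = (B − 1)/(n − 1) = (6.8629 − 1)/(8 − 1) = 5.8629/7 = 0.8376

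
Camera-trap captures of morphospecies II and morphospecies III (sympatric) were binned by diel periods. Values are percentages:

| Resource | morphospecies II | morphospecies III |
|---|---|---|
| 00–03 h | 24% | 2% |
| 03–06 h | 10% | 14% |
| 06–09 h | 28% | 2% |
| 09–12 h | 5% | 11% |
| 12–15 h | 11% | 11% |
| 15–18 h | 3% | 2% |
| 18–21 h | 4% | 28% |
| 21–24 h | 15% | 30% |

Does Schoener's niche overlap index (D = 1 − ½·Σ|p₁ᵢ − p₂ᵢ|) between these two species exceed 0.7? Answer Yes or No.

No

Convert percentages to proportions (divide by 100).
Σ|p₁ᵢ − p₂ᵢ| = 0.22 + 0.04 + 0.26 + 0.06 + 0.00 + 0.01 + 0.24 + 0.15 = 0.98
D = 1 − ½ × 0.98 = 1 − 0.490 = 0.5100
D = 0.5100 < 0.7 → No.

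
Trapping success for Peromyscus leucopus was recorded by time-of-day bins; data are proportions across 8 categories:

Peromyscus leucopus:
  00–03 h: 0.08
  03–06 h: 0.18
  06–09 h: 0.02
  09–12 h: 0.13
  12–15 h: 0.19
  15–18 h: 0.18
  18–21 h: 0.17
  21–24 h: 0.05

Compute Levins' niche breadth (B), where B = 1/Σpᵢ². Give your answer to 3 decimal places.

6.410

Σpᵢ² = 0.08² + 0.18² + 0.02² + 0.13² + 0.19² + 0.18² + 0.17² + 0.05² = 0.0064 + 0.0324 + 0.0004 + 0.0169 + 0.0361 + 0.0324 + 0.0289 + 0.0025 = 0.1560
B = 1 / 0.1560 = 6.41026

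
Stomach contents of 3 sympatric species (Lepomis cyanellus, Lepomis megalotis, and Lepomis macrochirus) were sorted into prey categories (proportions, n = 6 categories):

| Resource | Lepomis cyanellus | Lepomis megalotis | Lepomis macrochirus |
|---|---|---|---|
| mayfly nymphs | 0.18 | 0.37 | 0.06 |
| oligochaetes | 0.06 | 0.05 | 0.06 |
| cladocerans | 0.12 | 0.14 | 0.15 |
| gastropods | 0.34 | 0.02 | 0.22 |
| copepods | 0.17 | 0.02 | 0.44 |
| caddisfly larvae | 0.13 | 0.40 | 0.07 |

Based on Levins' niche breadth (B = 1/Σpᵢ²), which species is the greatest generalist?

Σp_cyanᵢ² = 0.18² + 0.06² + 0.12² + 0.34² + 0.17² + 0.13² = 0.0324 + 0.0036 + 0.0144 + 0.1156 + 0.0289 + 0.0169 = 0.2118
B_cyan = 1 / 0.2118 = 4.7214
Σp_megaᵢ² = 0.37² + 0.05² + 0.14² + 0.02² + 0.02² + 0.40² = 0.1369 + 0.0025 + 0.0196 + 0.0004 + 0.0004 + 0.1600 = 0.3198
B_mega = 1 / 0.3198 = 3.1270
Σp_macrᵢ² = 0.06² + 0.06² + 0.15² + 0.22² + 0.44² + 0.07² = 0.0036 + 0.0036 + 0.0225 + 0.0484 + 0.1936 + 0.0049 = 0.2766
B_macr = 1 / 0.2766 = 3.6153
Highest B → broadest niche (most generalist): Lepomis cyanellus (B = 4.72).

Lepomis cyanellus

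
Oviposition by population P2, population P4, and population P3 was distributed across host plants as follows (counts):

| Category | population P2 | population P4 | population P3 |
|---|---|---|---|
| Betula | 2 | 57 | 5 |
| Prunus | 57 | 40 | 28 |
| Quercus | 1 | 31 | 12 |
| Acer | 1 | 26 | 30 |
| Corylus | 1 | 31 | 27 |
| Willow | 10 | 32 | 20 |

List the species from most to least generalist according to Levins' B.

population P4 > population P3 > population P2

Proportions for population P2 (n=72): 2/72=0.0278, 57/72=0.7917, 1/72=0.0139, 1/72=0.0139, 1/72=0.0139, 10/72=0.1389
Proportions for population P4 (n=217): 57/217=0.2627, 40/217=0.1843, 31/217=0.1429, 26/217=0.1198, 31/217=0.1429, 32/217=0.1475
Proportions for population P3 (n=122): 5/122=0.0410, 28/122=0.2295, 12/122=0.0984, 30/122=0.2459, 27/122=0.2213, 20/122=0.1639
Σp_P2ᵢ² = 0.0278² + 0.7917² + 0.0139² + 0.0139² + 0.0139² + 0.1389² = 0.000773 + 0.626789 + 0.000193 + 0.000193 + 0.000193 + 0.019293 = 0.647434
B_P2 = 1 / 0.647434 = 1.5446
Σp_P4ᵢ² = 0.2627² + 0.1843² + 0.1429² + 0.1198² + 0.1429² + 0.1475² = 0.069011 + 0.033966 + 0.020420 + 0.014352 + 0.020420 + 0.021756 = 0.179925
B_P4 = 1 / 0.179925 = 5.5579
Σp_P3ᵢ² = 0.0410² + 0.2295² + 0.0984² + 0.2459² + 0.2213² + 0.1639² = 0.001681 + 0.052670 + 0.009683 + 0.060467 + 0.048974 + 0.026863 = 0.200338
B_P3 = 1 / 0.200338 = 4.9916
Ranking by B (broadest → narrowest): population P4 (5.56) > population P3 (4.99) > population P2 (1.54)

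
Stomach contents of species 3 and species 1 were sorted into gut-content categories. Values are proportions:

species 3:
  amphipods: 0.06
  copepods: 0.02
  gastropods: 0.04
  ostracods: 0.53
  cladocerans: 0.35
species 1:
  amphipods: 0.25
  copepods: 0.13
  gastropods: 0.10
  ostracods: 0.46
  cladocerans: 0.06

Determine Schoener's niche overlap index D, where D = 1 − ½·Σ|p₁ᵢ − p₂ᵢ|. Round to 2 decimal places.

0.64

Σ|p₁ᵢ − p₂ᵢ| = 0.19 + 0.11 + 0.06 + 0.07 + 0.29 = 0.72
D = 1 − ½ × 0.72 = 1 − 0.360 = 0.6400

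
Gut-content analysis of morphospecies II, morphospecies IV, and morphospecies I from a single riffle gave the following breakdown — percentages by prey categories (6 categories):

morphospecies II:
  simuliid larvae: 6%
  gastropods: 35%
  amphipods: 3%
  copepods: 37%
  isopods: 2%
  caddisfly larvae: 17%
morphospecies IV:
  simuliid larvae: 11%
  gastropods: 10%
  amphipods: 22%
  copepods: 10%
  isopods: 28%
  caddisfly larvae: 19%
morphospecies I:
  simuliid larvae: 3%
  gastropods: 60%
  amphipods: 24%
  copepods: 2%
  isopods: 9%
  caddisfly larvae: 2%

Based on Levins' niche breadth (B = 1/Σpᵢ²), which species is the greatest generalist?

morphospecies IV

Convert percentages to proportions (divide by 100).
Σp_IIᵢ² = 0.06² + 0.35² + 0.03² + 0.37² + 0.02² + 0.17² = 0.0036 + 0.1225 + 0.0009 + 0.1369 + 0.0004 + 0.0289 = 0.2932
B_II = 1 / 0.2932 = 3.4106
Σp_IVᵢ² = 0.11² + 0.10² + 0.22² + 0.10² + 0.28² + 0.19² = 0.0121 + 0.0100 + 0.0484 + 0.0100 + 0.0784 + 0.0361 = 0.1950
B_IV = 1 / 0.1950 = 5.1282
Σp_Iᵢ² = 0.03² + 0.60² + 0.24² + 0.02² + 0.09² + 0.02² = 0.0009 + 0.3600 + 0.0576 + 0.0004 + 0.0081 + 0.0004 = 0.4274
B_I = 1 / 0.4274 = 2.3397
Highest B → broadest niche (most generalist): morphospecies IV (B = 5.13).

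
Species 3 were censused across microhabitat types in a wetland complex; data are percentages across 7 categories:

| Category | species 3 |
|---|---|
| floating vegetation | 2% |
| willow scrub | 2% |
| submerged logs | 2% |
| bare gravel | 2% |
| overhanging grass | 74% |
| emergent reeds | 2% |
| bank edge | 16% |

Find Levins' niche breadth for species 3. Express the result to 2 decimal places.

1.74

Convert percentages to proportions (divide by 100).
Σpᵢ² = 0.02² + 0.02² + 0.02² + 0.02² + 0.74² + 0.02² + 0.16² = 0.0004 + 0.0004 + 0.0004 + 0.0004 + 0.5476 + 0.0004 + 0.0256 = 0.5752
B = 1 / 0.5752 = 1.7385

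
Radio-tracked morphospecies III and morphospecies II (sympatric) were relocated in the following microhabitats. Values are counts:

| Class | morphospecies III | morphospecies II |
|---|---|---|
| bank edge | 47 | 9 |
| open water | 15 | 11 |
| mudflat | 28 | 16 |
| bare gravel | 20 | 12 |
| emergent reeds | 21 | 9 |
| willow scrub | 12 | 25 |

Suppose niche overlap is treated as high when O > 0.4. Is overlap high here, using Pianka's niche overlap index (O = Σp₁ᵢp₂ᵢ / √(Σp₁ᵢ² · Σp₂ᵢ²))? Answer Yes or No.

Proportions for morphospecies III (n=143): 47/143=0.3287, 15/143=0.1049, 28/143=0.1958, 20/143=0.1399, 21/143=0.1469, 12/143=0.0839
Proportions for morphospecies II (n=82): 9/82=0.1098, 11/82=0.1341, 16/82=0.1951, 12/82=0.1463, 9/82=0.1098, 25/82=0.3049
Σ p₁ᵢp₂ᵢ = 0.036091 + 0.014067 + 0.038201 + 0.020467 + 0.016130 + 0.025581 = 0.150537
Σp_1ᵢ² = 0.3287² + 0.1049² + 0.1958² + 0.1399² + 0.1469² + 0.0839² = 0.108044 + 0.011004 + 0.038338 + 0.019572 + 0.021580 + 0.007039 = 0.205577
Σp_2ᵢ² = 0.1098² + 0.1341² + 0.1951² + 0.1463² + 0.1098² + 0.3049² = 0.012056 + 0.017983 + 0.038064 + 0.021404 + 0.012056 + 0.092964 = 0.194527
O = 0.150537 / √(0.205577 × 0.194527) = 0.150537 / 0.1999757 = 0.7528
O = 0.7528 > 0.4 → Yes.

Yes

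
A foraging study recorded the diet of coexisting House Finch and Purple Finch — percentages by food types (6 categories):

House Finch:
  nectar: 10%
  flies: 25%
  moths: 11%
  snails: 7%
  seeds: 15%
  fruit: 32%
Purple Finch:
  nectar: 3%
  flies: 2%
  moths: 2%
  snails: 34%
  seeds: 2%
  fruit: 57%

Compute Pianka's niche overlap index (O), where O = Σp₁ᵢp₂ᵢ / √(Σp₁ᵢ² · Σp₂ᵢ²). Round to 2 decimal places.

Convert percentages to proportions (divide by 100).
Σ p₁ᵢp₂ᵢ = 0.0030 + 0.0050 + 0.0022 + 0.0238 + 0.0030 + 0.1824 = 0.2194
Σp_1ᵢ² = 0.10² + 0.25² + 0.11² + 0.07² + 0.15² + 0.32² = 0.0100 + 0.0625 + 0.0121 + 0.0049 + 0.0225 + 0.1024 = 0.2144
Σp_2ᵢ² = 0.03² + 0.02² + 0.02² + 0.34² + 0.02² + 0.57² = 0.0009 + 0.0004 + 0.0004 + 0.1156 + 0.0004 + 0.3249 = 0.4426
O = 0.2194 / √(0.2144 × 0.4426) = 0.2194 / 0.30805 = 0.7122

0.71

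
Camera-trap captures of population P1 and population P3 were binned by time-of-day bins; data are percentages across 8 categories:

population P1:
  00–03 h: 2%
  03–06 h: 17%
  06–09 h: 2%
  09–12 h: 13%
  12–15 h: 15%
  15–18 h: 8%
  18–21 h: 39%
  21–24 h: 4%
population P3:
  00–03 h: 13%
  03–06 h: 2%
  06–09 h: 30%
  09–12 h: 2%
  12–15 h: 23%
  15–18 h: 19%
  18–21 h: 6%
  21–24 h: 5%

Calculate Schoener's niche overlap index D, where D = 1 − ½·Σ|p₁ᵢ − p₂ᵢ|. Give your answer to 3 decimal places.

Convert percentages to proportions (divide by 100).
Σ|p₁ᵢ − p₂ᵢ| = 0.11 + 0.15 + 0.28 + 0.11 + 0.08 + 0.11 + 0.33 + 0.01 = 1.18
D = 1 − ½ × 1.18 = 1 − 0.590 = 0.41000

0.410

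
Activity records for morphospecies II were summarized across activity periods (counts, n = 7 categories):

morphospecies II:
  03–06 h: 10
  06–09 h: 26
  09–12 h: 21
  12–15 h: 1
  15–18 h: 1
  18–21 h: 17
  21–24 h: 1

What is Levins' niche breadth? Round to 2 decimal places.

3.93

Proportions for morphospecies II (n=77): 10/77=0.1299, 26/77=0.3377, 21/77=0.2727, 1/77=0.0130, 1/77=0.0130, 17/77=0.2208, 1/77=0.0130
Σpᵢ² = 0.1299² + 0.3377² + 0.2727² + 0.0130² + 0.0130² + 0.2208² + 0.0130² = 0.016874 + 0.114041 + 0.074365 + 0.000169 + 0.000169 + 0.048753 + 0.000169 = 0.254540
B = 1 / 0.254540 = 3.9287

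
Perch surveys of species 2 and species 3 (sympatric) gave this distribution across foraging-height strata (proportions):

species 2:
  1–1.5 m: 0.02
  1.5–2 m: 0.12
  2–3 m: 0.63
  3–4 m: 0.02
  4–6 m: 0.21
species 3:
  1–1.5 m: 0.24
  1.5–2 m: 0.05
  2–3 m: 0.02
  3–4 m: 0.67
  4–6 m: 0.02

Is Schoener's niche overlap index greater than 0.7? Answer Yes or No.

No

Σ|p₁ᵢ − p₂ᵢ| = 0.22 + 0.07 + 0.61 + 0.65 + 0.19 = 1.74
D = 1 − ½ × 1.74 = 1 − 0.870 = 0.1300
D = 0.1300 < 0.7 → No.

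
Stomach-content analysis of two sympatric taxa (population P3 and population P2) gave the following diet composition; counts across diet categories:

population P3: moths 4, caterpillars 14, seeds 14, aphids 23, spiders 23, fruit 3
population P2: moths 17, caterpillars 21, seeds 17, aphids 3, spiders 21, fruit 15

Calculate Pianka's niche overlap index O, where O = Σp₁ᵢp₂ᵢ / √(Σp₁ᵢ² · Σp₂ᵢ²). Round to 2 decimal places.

Proportions for population P3 (n=81): 4/81=0.0494, 14/81=0.1728, 14/81=0.1728, 23/81=0.2840, 23/81=0.2840, 3/81=0.0370
Proportions for population P2 (n=94): 17/94=0.1809, 21/94=0.2234, 17/94=0.1809, 3/94=0.0319, 21/94=0.2234, 15/94=0.1596
Σ p₁ᵢp₂ᵢ = 0.008936 + 0.038604 + 0.031260 + 0.009060 + 0.063446 + 0.005905 = 0.157211
Σp_1ᵢ² = 0.0494² + 0.1728² + 0.1728² + 0.2840² + 0.2840² + 0.0370² = 0.002440 + 0.029860 + 0.029860 + 0.080656 + 0.080656 + 0.001369 = 0.224841
Σp_2ᵢ² = 0.1809² + 0.2234² + 0.1809² + 0.0319² + 0.2234² + 0.1596² = 0.032725 + 0.049908 + 0.032725 + 0.001018 + 0.049908 + 0.025472 = 0.191756
O = 0.157211 / √(0.224841 × 0.191756) = 0.157211 / 0.2076406 = 0.7571

0.76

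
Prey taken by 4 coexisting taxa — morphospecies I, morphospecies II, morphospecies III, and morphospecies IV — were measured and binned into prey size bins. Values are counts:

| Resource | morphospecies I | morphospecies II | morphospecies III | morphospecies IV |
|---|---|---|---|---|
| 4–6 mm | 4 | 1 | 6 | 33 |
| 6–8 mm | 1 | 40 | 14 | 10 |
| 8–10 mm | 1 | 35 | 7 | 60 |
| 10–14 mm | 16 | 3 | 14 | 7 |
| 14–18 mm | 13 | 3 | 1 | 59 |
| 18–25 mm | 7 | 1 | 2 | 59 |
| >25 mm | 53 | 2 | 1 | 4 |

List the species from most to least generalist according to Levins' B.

morphospecies IV > morphospecies III > morphospecies I > morphospecies II

Proportions for morphospecies I (n=95): 4/95=0.0421, 1/95=0.0105, 1/95=0.0105, 16/95=0.1684, 13/95=0.1368, 7/95=0.0737, 53/95=0.5579
Proportions for morphospecies II (n=85): 1/85=0.0118, 40/85=0.4706, 35/85=0.4118, 3/85=0.0353, 3/85=0.0353, 1/85=0.0118, 2/85=0.0235
Proportions for morphospecies III (n=45): 6/45=0.1333, 14/45=0.3111, 7/45=0.1556, 14/45=0.3111, 1/45=0.0222, 2/45=0.0444, 1/45=0.0222
Proportions for morphospecies IV (n=232): 33/232=0.1422, 10/232=0.0431, 60/232=0.2586, 7/232=0.0302, 59/232=0.2543, 59/232=0.2543, 4/232=0.0172
Σp_Iᵢ² = 0.0421² + 0.0105² + 0.0105² + 0.1684² + 0.1368² + 0.0737² + 0.5579² = 0.001772 + 0.000110 + 0.000110 + 0.028359 + 0.018714 + 0.005432 + 0.311252 = 0.365749
B_I = 1 / 0.365749 = 2.7341
Σp_IIᵢ² = 0.0118² + 0.4706² + 0.4118² + 0.0353² + 0.0353² + 0.0118² + 0.0235² = 0.000139 + 0.221464 + 0.169579 + 0.001246 + 0.001246 + 0.000139 + 0.000552 = 0.394365
B_II = 1 / 0.394365 = 2.5357
Σp_IIIᵢ² = 0.1333² + 0.3111² + 0.1556² + 0.3111² + 0.0222² + 0.0444² + 0.0222² = 0.017769 + 0.096783 + 0.024211 + 0.096783 + 0.000493 + 0.001971 + 0.000493 = 0.238503
B_III = 1 / 0.238503 = 4.1928
Σp_IVᵢ² = 0.1422² + 0.0431² + 0.2586² + 0.0302² + 0.2543² + 0.2543² + 0.0172² = 0.020221 + 0.001858 + 0.066874 + 0.000912 + 0.064668 + 0.064668 + 0.000296 = 0.219497
B_IV = 1 / 0.219497 = 4.5559
Ranking by B (broadest → narrowest): morphospecies IV (4.56) > morphospecies III (4.19) > morphospecies I (2.73) > morphospecies II (2.54)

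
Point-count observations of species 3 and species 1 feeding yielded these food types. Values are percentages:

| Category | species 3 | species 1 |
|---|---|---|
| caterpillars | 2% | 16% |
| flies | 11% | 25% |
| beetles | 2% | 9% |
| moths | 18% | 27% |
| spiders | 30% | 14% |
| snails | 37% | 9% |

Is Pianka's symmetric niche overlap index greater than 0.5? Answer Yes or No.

Convert percentages to proportions (divide by 100).
Σ p₁ᵢp₂ᵢ = 0.0032 + 0.0275 + 0.0018 + 0.0486 + 0.0420 + 0.0333 = 0.1564
Σp_1ᵢ² = 0.02² + 0.11² + 0.02² + 0.18² + 0.30² + 0.37² = 0.0004 + 0.0121 + 0.0004 + 0.0324 + 0.0900 + 0.1369 = 0.2722
Σp_2ᵢ² = 0.16² + 0.25² + 0.09² + 0.27² + 0.14² + 0.09² = 0.0256 + 0.0625 + 0.0081 + 0.0729 + 0.0196 + 0.0081 = 0.1968
O = 0.1564 / √(0.2722 × 0.1968) = 0.1564 / 0.23145 = 0.6757
O = 0.6757 > 0.5 → Yes.

Yes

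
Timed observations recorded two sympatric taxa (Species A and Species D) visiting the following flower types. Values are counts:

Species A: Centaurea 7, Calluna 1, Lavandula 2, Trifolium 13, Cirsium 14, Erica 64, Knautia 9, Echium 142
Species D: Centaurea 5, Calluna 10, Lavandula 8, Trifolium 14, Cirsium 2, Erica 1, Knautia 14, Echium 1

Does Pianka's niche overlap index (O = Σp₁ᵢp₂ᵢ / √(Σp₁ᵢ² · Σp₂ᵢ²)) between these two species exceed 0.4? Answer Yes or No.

Proportions for Species A (n=252): 7/252=0.0278, 1/252=0.0040, 2/252=0.0079, 13/252=0.0516, 14/252=0.0556, 64/252=0.2540, 9/252=0.0357, 142/252=0.5635
Proportions for Species D (n=55): 5/55=0.0909, 10/55=0.1818, 8/55=0.1455, 14/55=0.2545, 2/55=0.0364, 1/55=0.0182, 14/55=0.2545, 1/55=0.0182
Σ p₁ᵢp₂ᵢ = 0.002527 + 0.000727 + 0.001149 + 0.013132 + 0.002024 + 0.004623 + 0.009086 + 0.010256 = 0.043524
Σp_1ᵢ² = 0.0278² + 0.0040² + 0.0079² + 0.0516² + 0.0556² + 0.2540² + 0.0357² + 0.5635² = 0.000773 + 0.000016 + 0.000062 + 0.002663 + 0.003091 + 0.064516 + 0.001274 + 0.317532 = 0.389927
Σp_2ᵢ² = 0.0909² + 0.1818² + 0.1455² + 0.2545² + 0.0364² + 0.0182² + 0.2545² + 0.0182² = 0.008263 + 0.033051 + 0.021170 + 0.064770 + 0.001325 + 0.000331 + 0.064770 + 0.000331 = 0.194011
O = 0.043524 / √(0.389927 × 0.194011) = 0.043524 / 0.2750457 = 0.1582
O = 0.1582 < 0.4 → No.

No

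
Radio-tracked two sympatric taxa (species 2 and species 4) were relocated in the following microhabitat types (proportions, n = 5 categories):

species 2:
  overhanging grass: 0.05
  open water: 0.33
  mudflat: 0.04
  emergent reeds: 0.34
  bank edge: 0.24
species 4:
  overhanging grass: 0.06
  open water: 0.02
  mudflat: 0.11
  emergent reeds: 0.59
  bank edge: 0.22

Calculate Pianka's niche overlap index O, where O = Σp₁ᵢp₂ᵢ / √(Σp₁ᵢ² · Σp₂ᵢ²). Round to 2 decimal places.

Σ p₁ᵢp₂ᵢ = 0.0030 + 0.0066 + 0.0044 + 0.2006 + 0.0528 = 0.2674
Σp_1ᵢ² = 0.05² + 0.33² + 0.04² + 0.34² + 0.24² = 0.0025 + 0.1089 + 0.0016 + 0.1156 + 0.0576 = 0.2862
Σp_2ᵢ² = 0.06² + 0.02² + 0.11² + 0.59² + 0.22² = 0.0036 + 0.0004 + 0.0121 + 0.3481 + 0.0484 = 0.4126
O = 0.2674 / √(0.2862 × 0.4126) = 0.2674 / 0.34364 = 0.7781

0.78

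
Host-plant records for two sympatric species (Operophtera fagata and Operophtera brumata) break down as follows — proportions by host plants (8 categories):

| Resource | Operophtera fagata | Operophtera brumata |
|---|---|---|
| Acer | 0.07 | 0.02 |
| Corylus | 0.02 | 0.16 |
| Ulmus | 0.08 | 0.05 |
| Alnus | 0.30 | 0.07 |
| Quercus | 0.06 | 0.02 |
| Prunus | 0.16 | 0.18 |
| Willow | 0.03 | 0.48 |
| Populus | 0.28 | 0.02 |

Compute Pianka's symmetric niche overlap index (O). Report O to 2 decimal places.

Σ p₁ᵢp₂ᵢ = 0.0014 + 0.0032 + 0.0040 + 0.0210 + 0.0012 + 0.0288 + 0.0144 + 0.0056 = 0.0796
Σp_1ᵢ² = 0.07² + 0.02² + 0.08² + 0.30² + 0.06² + 0.16² + 0.03² + 0.28² = 0.0049 + 0.0004 + 0.0064 + 0.0900 + 0.0036 + 0.0256 + 0.0009 + 0.0784 = 0.2102
Σp_2ᵢ² = 0.02² + 0.16² + 0.05² + 0.07² + 0.02² + 0.18² + 0.48² + 0.02² = 0.0004 + 0.0256 + 0.0025 + 0.0049 + 0.0004 + 0.0324 + 0.2304 + 0.0004 = 0.2970
O = 0.0796 / √(0.2102 × 0.2970) = 0.0796 / 0.24986 = 0.3186

0.32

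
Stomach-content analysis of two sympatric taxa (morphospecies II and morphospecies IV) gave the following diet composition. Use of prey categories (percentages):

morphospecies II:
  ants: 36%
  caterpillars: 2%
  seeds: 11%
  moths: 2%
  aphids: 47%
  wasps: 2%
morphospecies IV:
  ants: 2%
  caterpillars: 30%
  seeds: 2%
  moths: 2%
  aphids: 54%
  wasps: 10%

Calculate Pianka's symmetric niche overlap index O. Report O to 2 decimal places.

0.72

Convert percentages to proportions (divide by 100).
Σ p₁ᵢp₂ᵢ = 0.0072 + 0.0060 + 0.0022 + 0.0004 + 0.2538 + 0.0020 = 0.2716
Σp_1ᵢ² = 0.36² + 0.02² + 0.11² + 0.02² + 0.47² + 0.02² = 0.1296 + 0.0004 + 0.0121 + 0.0004 + 0.2209 + 0.0004 = 0.3638
Σp_2ᵢ² = 0.02² + 0.30² + 0.02² + 0.02² + 0.54² + 0.10² = 0.0004 + 0.0900 + 0.0004 + 0.0004 + 0.2916 + 0.0100 = 0.3928
O = 0.2716 / √(0.3638 × 0.3928) = 0.2716 / 0.37802 = 0.7185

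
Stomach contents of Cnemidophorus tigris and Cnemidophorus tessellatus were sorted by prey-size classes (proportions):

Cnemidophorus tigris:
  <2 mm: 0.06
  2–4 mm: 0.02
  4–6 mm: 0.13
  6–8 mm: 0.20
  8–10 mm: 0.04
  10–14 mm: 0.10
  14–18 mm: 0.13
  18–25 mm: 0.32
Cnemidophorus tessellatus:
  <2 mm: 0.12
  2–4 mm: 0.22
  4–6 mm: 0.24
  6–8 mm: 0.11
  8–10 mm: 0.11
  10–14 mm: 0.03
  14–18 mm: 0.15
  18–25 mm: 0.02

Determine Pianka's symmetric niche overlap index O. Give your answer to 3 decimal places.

Σ p₁ᵢp₂ᵢ = 0.0072 + 0.0044 + 0.0312 + 0.0220 + 0.0044 + 0.0030 + 0.0195 + 0.0064 = 0.0981
Σp_1ᵢ² = 0.06² + 0.02² + 0.13² + 0.20² + 0.04² + 0.10² + 0.13² + 0.32² = 0.0036 + 0.0004 + 0.0169 + 0.0400 + 0.0016 + 0.0100 + 0.0169 + 0.1024 = 0.1918
Σp_2ᵢ² = 0.12² + 0.22² + 0.24² + 0.11² + 0.11² + 0.03² + 0.15² + 0.02² = 0.0144 + 0.0484 + 0.0576 + 0.0121 + 0.0121 + 0.0009 + 0.0225 + 0.0004 = 0.1684
O = 0.0981 / √(0.1918 × 0.1684) = 0.0981 / 0.179720 = 0.54585

0.546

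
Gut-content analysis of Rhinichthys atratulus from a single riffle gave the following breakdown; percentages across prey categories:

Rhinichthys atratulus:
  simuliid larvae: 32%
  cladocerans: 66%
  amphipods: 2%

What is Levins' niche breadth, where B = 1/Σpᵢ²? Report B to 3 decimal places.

Convert percentages to proportions (divide by 100).
Σpᵢ² = 0.32² + 0.66² + 0.02² = 0.1024 + 0.4356 + 0.0004 = 0.5384
B = 1 / 0.5384 = 1.85736

1.857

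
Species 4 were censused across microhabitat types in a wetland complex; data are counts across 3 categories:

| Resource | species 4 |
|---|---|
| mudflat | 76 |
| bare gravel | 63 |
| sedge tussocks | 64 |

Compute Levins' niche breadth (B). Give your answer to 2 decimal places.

2.98

Proportions for species 4 (n=203): 76/203=0.3744, 63/203=0.3103, 64/203=0.3153
Σpᵢ² = 0.3744² + 0.3103² + 0.3153² = 0.140175 + 0.096286 + 0.099414 = 0.335875
B = 1 / 0.335875 = 2.9773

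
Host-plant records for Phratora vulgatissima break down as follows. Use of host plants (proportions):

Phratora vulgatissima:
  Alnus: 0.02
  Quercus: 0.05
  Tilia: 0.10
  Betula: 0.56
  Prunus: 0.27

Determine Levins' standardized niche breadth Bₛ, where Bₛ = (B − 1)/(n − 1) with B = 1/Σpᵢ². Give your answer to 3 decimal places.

Σpᵢ² = 0.02² + 0.05² + 0.10² + 0.56² + 0.27² = 0.0004 + 0.0025 + 0.0100 + 0.3136 + 0.0729 = 0.3994
B = 1 / 0.3994 = 2.50376
Bₛ = (B − 1)/(n − 1) = (2.50376 − 1)/(5 − 1) = 1.50376/4 = 0.37594

0.376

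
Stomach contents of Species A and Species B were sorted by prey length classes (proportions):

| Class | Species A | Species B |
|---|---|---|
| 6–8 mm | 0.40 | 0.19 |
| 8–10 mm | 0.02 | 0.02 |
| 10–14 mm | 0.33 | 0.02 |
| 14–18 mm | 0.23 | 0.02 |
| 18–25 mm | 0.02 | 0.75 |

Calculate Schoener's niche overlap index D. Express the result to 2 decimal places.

Σ|p₁ᵢ − p₂ᵢ| = 0.21 + 0.00 + 0.31 + 0.21 + 0.73 = 1.46
D = 1 − ½ × 1.46 = 1 − 0.730 = 0.2700

0.27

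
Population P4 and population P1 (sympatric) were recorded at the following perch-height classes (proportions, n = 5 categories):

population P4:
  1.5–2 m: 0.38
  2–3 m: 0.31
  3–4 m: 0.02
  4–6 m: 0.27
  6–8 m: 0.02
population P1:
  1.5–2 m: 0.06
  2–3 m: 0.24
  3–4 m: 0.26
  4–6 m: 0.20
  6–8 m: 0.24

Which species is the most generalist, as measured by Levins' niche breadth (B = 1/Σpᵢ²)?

population P1

Σp_P4ᵢ² = 0.38² + 0.31² + 0.02² + 0.27² + 0.02² = 0.1444 + 0.0961 + 0.0004 + 0.0729 + 0.0004 = 0.3142
B_P4 = 1 / 0.3142 = 3.1827
Σp_P1ᵢ² = 0.06² + 0.24² + 0.26² + 0.20² + 0.24² = 0.0036 + 0.0576 + 0.0676 + 0.0400 + 0.0576 = 0.2264
B_P1 = 1 / 0.2264 = 4.4170
Highest B → broadest niche (most generalist): population P1 (B = 4.42).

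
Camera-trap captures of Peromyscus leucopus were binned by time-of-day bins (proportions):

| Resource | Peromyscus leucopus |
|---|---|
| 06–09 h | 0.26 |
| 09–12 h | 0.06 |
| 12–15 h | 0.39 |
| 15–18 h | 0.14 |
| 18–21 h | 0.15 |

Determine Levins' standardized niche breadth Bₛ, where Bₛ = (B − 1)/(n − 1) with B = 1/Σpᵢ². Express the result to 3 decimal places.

0.692

Σpᵢ² = 0.26² + 0.06² + 0.39² + 0.14² + 0.15² = 0.0676 + 0.0036 + 0.1521 + 0.0196 + 0.0225 = 0.2654
B = 1 / 0.2654 = 3.76790
Bₛ = (B − 1)/(n − 1) = (3.76790 − 1)/(5 − 1) = 2.76790/4 = 0.69198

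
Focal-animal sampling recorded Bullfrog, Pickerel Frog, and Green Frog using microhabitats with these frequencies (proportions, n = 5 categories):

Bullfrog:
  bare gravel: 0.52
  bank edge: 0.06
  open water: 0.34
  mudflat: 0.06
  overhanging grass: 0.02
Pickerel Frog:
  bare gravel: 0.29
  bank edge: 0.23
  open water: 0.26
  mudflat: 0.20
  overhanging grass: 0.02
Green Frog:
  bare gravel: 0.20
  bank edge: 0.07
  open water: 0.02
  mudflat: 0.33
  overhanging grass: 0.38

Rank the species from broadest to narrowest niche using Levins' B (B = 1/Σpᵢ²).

Σp_Bullᵢ² = 0.52² + 0.06² + 0.34² + 0.06² + 0.02² = 0.2704 + 0.0036 + 0.1156 + 0.0036 + 0.0004 = 0.3936
B_Bull = 1 / 0.3936 = 2.5407
Σp_Pickᵢ² = 0.29² + 0.23² + 0.26² + 0.20² + 0.02² = 0.0841 + 0.0529 + 0.0676 + 0.0400 + 0.0004 = 0.2450
B_Pick = 1 / 0.2450 = 4.0816
Σp_Greeᵢ² = 0.20² + 0.07² + 0.02² + 0.33² + 0.38² = 0.0400 + 0.0049 + 0.0004 + 0.1089 + 0.1444 = 0.2986
B_Gree = 1 / 0.2986 = 3.3490
Ranking by B (broadest → narrowest): Pickerel Frog (4.08) > Green Frog (3.35) > Bullfrog (2.54)

Pickerel Frog > Green Frog > Bullfrog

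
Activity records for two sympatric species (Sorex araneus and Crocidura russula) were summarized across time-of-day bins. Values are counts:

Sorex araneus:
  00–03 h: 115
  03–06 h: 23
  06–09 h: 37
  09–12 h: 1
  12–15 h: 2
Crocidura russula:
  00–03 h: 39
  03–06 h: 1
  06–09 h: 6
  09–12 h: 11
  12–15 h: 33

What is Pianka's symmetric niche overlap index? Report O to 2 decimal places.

Proportions for Sorex araneus (n=178): 115/178=0.6461, 23/178=0.1292, 37/178=0.2079, 1/178=0.0056, 2/178=0.0112
Proportions for Crocidura russula (n=90): 39/90=0.4333, 1/90=0.0111, 6/90=0.0667, 11/90=0.1222, 33/90=0.3667
Σ p₁ᵢp₂ᵢ = 0.279955 + 0.001434 + 0.013867 + 0.000684 + 0.004107 = 0.300047
Σp_1ᵢ² = 0.6461² + 0.1292² + 0.2079² + 0.0056² + 0.0112² = 0.417445 + 0.016693 + 0.043222 + 0.000031 + 0.000125 = 0.477516
Σp_2ᵢ² = 0.4333² + 0.0111² + 0.0667² + 0.1222² + 0.3667² = 0.187749 + 0.000123 + 0.004449 + 0.014933 + 0.134469 = 0.341723
O = 0.300047 / √(0.477516 × 0.341723) = 0.300047 / 0.4039532 = 0.7428

0.74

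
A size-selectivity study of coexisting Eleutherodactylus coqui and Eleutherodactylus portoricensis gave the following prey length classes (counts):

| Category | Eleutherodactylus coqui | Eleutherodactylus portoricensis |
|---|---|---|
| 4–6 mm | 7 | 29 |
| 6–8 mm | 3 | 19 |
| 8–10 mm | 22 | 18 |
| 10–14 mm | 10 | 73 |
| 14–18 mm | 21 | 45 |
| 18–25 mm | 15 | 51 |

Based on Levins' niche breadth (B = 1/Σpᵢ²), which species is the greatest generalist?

Eleutherodactylus portoricensis

Proportions for Eleutherodactylus coqui (n=78): 7/78=0.0897, 3/78=0.0385, 22/78=0.2821, 10/78=0.1282, 21/78=0.2692, 15/78=0.1923
Proportions for Eleutherodactylus portoricensis (n=235): 29/235=0.1234, 19/235=0.0809, 18/235=0.0766, 73/235=0.3106, 45/235=0.1915, 51/235=0.2170
Σp_coquᵢ² = 0.0897² + 0.0385² + 0.2821² + 0.1282² + 0.2692² + 0.1923² = 0.008046 + 0.001482 + 0.079580 + 0.016435 + 0.072469 + 0.036979 = 0.214991
B_coqu = 1 / 0.214991 = 4.6514
Σp_portᵢ² = 0.1234² + 0.0809² + 0.0766² + 0.3106² + 0.1915² + 0.2170² = 0.015228 + 0.006545 + 0.005868 + 0.096472 + 0.036672 + 0.047089 = 0.207874
B_port = 1 / 0.207874 = 4.8106
Highest B → broadest niche (most generalist): Eleutherodactylus portoricensis (B = 4.81).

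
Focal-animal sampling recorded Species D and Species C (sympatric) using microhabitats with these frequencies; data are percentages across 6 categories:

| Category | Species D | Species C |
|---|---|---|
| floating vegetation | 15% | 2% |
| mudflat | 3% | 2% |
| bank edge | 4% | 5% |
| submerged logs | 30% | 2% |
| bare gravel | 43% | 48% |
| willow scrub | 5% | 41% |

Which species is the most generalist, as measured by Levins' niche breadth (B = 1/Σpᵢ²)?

Species D

Convert percentages to proportions (divide by 100).
Σp_Dᵢ² = 0.15² + 0.03² + 0.04² + 0.30² + 0.43² + 0.05² = 0.0225 + 0.0009 + 0.0016 + 0.0900 + 0.1849 + 0.0025 = 0.3024
B_D = 1 / 0.3024 = 3.3069
Σp_Cᵢ² = 0.02² + 0.02² + 0.05² + 0.02² + 0.48² + 0.41² = 0.0004 + 0.0004 + 0.0025 + 0.0004 + 0.2304 + 0.1681 = 0.4022
B_C = 1 / 0.4022 = 2.4863
Highest B → broadest niche (most generalist): Species D (B = 3.31).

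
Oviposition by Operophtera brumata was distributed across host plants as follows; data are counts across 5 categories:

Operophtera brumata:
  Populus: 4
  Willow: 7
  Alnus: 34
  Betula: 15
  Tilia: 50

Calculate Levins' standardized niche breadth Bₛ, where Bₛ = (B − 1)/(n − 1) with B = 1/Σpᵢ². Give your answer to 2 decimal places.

0.52

Proportions for Operophtera brumata (n=110): 4/110=0.0364, 7/110=0.0636, 34/110=0.3091, 15/110=0.1364, 50/110=0.4545
Σpᵢ² = 0.0364² + 0.0636² + 0.3091² + 0.1364² + 0.4545² = 0.001325 + 0.004045 + 0.095543 + 0.018605 + 0.206570 = 0.326088
B = 1 / 0.326088 = 3.0667
Bₛ = (B − 1)/(n − 1) = (3.0667 − 1)/(5 − 1) = 2.0667/4 = 0.5167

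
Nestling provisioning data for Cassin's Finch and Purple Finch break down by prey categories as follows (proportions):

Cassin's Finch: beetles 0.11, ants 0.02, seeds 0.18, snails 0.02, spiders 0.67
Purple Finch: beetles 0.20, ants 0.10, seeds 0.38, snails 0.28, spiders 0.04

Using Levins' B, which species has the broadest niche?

Σp_Cassᵢ² = 0.11² + 0.02² + 0.18² + 0.02² + 0.67² = 0.0121 + 0.0004 + 0.0324 + 0.0004 + 0.4489 = 0.4942
B_Cass = 1 / 0.4942 = 2.0235
Σp_Purpᵢ² = 0.20² + 0.10² + 0.38² + 0.28² + 0.04² = 0.0400 + 0.0100 + 0.1444 + 0.0784 + 0.0016 = 0.2744
B_Purp = 1 / 0.2744 = 3.6443
Highest B → broadest niche (most generalist): Purple Finch (B = 3.64).

Purple Finch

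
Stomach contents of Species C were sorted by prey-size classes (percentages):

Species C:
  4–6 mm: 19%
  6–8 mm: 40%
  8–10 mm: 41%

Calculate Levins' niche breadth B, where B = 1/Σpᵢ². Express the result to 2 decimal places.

2.75

Convert percentages to proportions (divide by 100).
Σpᵢ² = 0.19² + 0.40² + 0.41² = 0.0361 + 0.1600 + 0.1681 = 0.3642
B = 1 / 0.3642 = 2.7457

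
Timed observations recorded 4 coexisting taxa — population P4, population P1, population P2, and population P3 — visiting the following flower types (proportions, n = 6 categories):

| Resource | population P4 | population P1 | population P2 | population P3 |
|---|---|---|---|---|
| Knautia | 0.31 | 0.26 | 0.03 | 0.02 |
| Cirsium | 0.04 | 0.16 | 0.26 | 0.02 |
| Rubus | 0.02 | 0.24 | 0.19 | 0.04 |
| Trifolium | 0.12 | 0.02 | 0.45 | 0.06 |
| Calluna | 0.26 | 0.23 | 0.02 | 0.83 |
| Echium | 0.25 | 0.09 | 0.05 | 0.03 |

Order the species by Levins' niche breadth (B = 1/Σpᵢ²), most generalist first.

Σp_P4ᵢ² = 0.31² + 0.04² + 0.02² + 0.12² + 0.26² + 0.25² = 0.0961 + 0.0016 + 0.0004 + 0.0144 + 0.0676 + 0.0625 = 0.2426
B_P4 = 1 / 0.2426 = 4.1220
Σp_P1ᵢ² = 0.26² + 0.16² + 0.24² + 0.02² + 0.23² + 0.09² = 0.0676 + 0.0256 + 0.0576 + 0.0004 + 0.0529 + 0.0081 = 0.2122
B_P1 = 1 / 0.2122 = 4.7125
Σp_P2ᵢ² = 0.03² + 0.26² + 0.19² + 0.45² + 0.02² + 0.05² = 0.0009 + 0.0676 + 0.0361 + 0.2025 + 0.0004 + 0.0025 = 0.3100
B_P2 = 1 / 0.3100 = 3.2258
Σp_P3ᵢ² = 0.02² + 0.02² + 0.04² + 0.06² + 0.83² + 0.03² = 0.0004 + 0.0004 + 0.0016 + 0.0036 + 0.6889 + 0.0009 = 0.6958
B_P3 = 1 / 0.6958 = 1.4372
Ranking by B (broadest → narrowest): population P1 (4.71) > population P4 (4.12) > population P2 (3.23) > population P3 (1.44)

population P1 > population P4 > population P2 > population P3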